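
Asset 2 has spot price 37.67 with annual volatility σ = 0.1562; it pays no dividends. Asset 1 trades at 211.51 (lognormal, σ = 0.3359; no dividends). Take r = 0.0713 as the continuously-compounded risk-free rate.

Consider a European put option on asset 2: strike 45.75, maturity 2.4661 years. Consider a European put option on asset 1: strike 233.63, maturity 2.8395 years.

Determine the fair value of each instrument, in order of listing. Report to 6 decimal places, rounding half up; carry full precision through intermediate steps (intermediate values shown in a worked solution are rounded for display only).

[asset 2 put K=45.75]
σ√T = 0.1562·√2.4661 = 0.245294
d₁ = (ln(S/K) + (r+σ²/2)T) / (σ√T) = (ln(37.67/45.75) + (0.0713+0.1562²/2)·2.4661) / 0.245294 = (-0.194328 + 0.205917) / 0.245294 = 0.047248
d₂ = d₁ − σ√T = 0.047248 − 0.245294 = -0.198046
e^{−rT} = 0.838758
N(−d₁) = 0.481158,  N(−d₂) = 0.578495
price = K·e^{−rT}·N(−d₂) − S·N(−d₁) = 22.198706 − 18.125213 = 4.073494
[asset 1 put K=233.63]
σ√T = 0.3359·√2.8395 = 0.566019
d₁ = (ln(S/K) + (r+σ²/2)T) / (σ√T) = (ln(211.51/233.63) + (0.0713+0.3359²/2)·2.8395) / 0.566019 = (-0.099466 + 0.362645) / 0.566019 = 0.464964
d₂ = d₁ − σ√T = 0.464964 − 0.566019 = -0.101054
e^{−rT} = 0.816722
N(−d₁) = 0.320978,  N(−d₂) = 0.540246
price = K·e^{−rT}·N(−d₂) − S·N(−d₁) = 103.084841 − 67.890154 = 35.194687

price(asset 2 put K=45.75) = 4.073494
price(asset 1 put K=233.63) = 35.194687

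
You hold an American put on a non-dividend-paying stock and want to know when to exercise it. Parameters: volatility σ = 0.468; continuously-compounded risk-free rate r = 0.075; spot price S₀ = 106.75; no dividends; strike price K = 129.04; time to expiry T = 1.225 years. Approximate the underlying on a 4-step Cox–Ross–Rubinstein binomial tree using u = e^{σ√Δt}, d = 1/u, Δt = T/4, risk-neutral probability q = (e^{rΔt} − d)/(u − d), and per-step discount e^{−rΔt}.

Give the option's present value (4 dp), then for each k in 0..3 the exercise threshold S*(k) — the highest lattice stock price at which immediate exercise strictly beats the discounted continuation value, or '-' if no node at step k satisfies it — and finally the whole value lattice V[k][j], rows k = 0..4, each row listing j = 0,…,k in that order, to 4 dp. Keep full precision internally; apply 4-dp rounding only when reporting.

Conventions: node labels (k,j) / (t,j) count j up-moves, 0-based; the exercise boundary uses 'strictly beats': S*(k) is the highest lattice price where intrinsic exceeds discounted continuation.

price = 32.0076
boundary = - - 63.5933 82.3929
tree:
32.0076
46.8742 17.4496
65.4467 29.0208 5.7573
79.9567 46.6471 11.3283 0.0000
91.1561 65.4467 22.2900 0.0000 0.0000

Δt=0.30625  u=1.29562  d=0.77183  q=0.47997  discount=0.97729
step 4 (expiry): payoffs max(K−S,0) = 91.1561 65.4467 22.2900 0.0000 0.0000
step 3: (k=3,j=0): S=49.0833, K−S=79.9567, hold=77.0266 ⇒ V=79.9567 exercise | (k=3,j=1): S=82.3929, K−S=46.6471, hold=43.7170 ⇒ V=46.6471 exercise | (k=3,j=2): S=138.3076, K−S=0.0000, hold=11.3283 ⇒ V=11.3283 continue | (k=3,j=3): S=232.1680, K−S=0.0000, hold=0.0000 ⇒ V=0.0000 continue  boundary S*=82.3929
step 2: (k=2,j=0): S=63.5933, K−S=65.4467, hold=62.5166 ⇒ V=65.4467 exercise | (k=2,j=1): S=106.7500, K−S=22.2900, hold=29.0208 ⇒ V=29.0208 continue | (k=2,j=2): S=179.1943, K−S=0.0000, hold=5.7573 ⇒ V=5.7573 continue  boundary S*=63.5933
step 1: (k=1,j=0): S=82.3929, K−S=46.6471, hold=46.8742 ⇒ V=46.8742 continue | (k=1,j=1): S=138.3076, K−S=0.0000, hold=17.4496 ⇒ V=17.4496 continue  boundary S*=-
step 0: (k=0,j=0): S=106.7500, K−S=22.2900, hold=32.0076 ⇒ V=32.0076 continue  boundary S*=-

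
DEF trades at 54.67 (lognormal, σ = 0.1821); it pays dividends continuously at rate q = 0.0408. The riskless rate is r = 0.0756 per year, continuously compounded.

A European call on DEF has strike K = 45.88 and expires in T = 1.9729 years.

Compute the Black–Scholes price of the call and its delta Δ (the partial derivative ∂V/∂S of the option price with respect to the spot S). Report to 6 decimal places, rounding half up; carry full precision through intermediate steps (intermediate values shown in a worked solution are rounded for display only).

price = 11.952064
Δ = 0.793754

σ√T = 0.1821·√1.9729 = 0.255778
d₁ = (ln(S/K) + (r−q+σ²/2)T) / (σ√T) = (ln(54.67/45.88) + (0.0756−0.0408+0.1821²/2)·1.9729) / 0.255778 = (0.175286 + 0.101368) / 0.255778 = 1.081619
d₂ = d₁ − σ√T = 1.081619 − 0.255778 = 0.825841
e^{−rT} = 0.861439
e^{−qT} = 0.922660
N(d₁) = 0.860289,  N(d₂) = 0.795553
Call price V = S·e^{−qT}·N(d₁) − K·e^{−rT}·N(d₂) = 43.394552 − 31.442488 = 11.952064
Δ = e^{−qT}·N(d₁) = 0.793754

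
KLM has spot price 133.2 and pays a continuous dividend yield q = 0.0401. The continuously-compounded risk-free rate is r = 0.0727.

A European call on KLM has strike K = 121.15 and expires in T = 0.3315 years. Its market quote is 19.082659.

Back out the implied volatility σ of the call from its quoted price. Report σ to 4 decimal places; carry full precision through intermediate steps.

At σ = 0.3950 the Black–Scholes value reproduces the quote:
σ√T = 0.395·√0.3315 = 0.227425
d₁ = (ln(S/K) + (r−q+σ²/2)T) / (σ√T) = (ln(133.2/121.15) + (0.0727−0.0401+0.395²/2)·0.3315) / 0.227425 = (0.094822 + 0.036668) / 0.227425 = 0.578169
d₂ = d₁ − σ√T = 0.578169 − 0.227425 = 0.350744
e^{−rT} = 0.976188
e^{−qT} = 0.986795
N(d₁) = 0.718425,  N(d₂) = 0.637110
V = S·e^{−qT}·N(d₁) − K·e^{−rT}·N(d₂) = 94.430562 − 75.347903 = 19.082659 (equal to the quote); since ∂V/∂σ > 0 for all σ, the implied volatility is unique

sigma = 0.3950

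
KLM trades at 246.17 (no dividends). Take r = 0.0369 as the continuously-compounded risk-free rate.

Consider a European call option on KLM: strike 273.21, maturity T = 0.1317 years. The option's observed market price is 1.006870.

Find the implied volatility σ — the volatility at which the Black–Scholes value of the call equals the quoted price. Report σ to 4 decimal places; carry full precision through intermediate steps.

At σ = 0.2171 the Black–Scholes value reproduces the quote:
σ√T = 0.2171·√0.1317 = 0.078787
d₁ = (ln(S/K) + (r+σ²/2)T) / (σ√T) = (ln(246.17/273.21) + (0.0369+0.2171²/2)·0.1317) / 0.078787 = (-0.104218 + 0.007963) / 0.078787 = -1.221717
d₂ = d₁ − σ√T = -1.221717 − 0.078787 = -1.300503
e^{−rT} = 0.995152
N(d₁) = 0.110907,  N(d₂) = 0.096714
V = S·N(d₁) − K·e^{−rT}·N(d₂) = 27.302076 − 26.295206 = 1.006870 (equal to the quote); since ∂V/∂σ > 0 for all σ, the implied volatility is unique

sigma = 0.2171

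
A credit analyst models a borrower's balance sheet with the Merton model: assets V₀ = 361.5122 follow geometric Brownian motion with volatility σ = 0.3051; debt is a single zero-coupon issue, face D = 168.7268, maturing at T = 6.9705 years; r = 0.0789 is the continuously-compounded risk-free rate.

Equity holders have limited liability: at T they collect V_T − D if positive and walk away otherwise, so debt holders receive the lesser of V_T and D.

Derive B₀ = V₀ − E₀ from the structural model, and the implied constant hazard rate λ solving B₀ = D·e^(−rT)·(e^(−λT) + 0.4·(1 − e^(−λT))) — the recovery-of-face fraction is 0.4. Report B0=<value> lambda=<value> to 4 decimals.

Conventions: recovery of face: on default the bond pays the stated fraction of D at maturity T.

B0=94.2598 lambda=0.0078

Apply the equity-as-call identities (strike 168.7268, horizon 6.9705 years):
d₁ = [ln(V₀/D) + (r + σ²/2)T] / (σ√T)
   = [ln(361.5122/168.7268) + (0.0789 + 0.5·0.3051²)·6.9705] / (0.3051·√6.9705)
   = [0.762015 + 0.874400] / 0.805516 = 2.031512
d₂ = d₁ − σ√T = 2.031512 − 0.805516 = 1.225996
N(d₁) = 0.978898,  N(d₂) = 0.889900,  e^(−rT) = 0.576966
E₀ = V₀·N(d₁) − D·e^(−rT)·N(d₂)
   = 361.5122·0.978898 − 168.7268·0.576966·0.889900 = 267.252355
B₀ = V₀ − E₀ = 361.5122 − 267.252355 = 94.259845
e^(−λT) = (B₀·e^(rT)/D − 0.4)/(1 − 0.4) = (94.2598·1.733205/168.7268 − 0.4)/0.6 = 0.94710168
λ = −ln(0.94710168)/6.9705 = 0.007797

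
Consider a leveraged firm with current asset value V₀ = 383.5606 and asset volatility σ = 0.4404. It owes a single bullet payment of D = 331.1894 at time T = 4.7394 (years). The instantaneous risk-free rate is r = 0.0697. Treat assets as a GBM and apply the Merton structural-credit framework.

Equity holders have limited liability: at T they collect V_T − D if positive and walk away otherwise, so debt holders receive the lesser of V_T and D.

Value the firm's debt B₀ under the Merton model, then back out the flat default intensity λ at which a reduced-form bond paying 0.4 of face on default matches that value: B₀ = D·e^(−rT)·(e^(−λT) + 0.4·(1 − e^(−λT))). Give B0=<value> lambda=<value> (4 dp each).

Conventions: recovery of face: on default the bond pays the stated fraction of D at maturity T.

Work the structural quantities from V₀ = 383.5606 against face 331.1894:
d₁ = [ln(V₀/D) + (r + σ²/2)T] / (σ√T)
   = [ln(383.5606/331.1894) + (0.0697 + 0.5·0.4404²)·4.7394] / (0.4404·√4.7394)
   = [0.146807 + 0.789945] / 0.958758 = 0.977047
d₂ = d₁ − σ√T = 0.977047 − 0.958758 = 0.018289
N(d₁) = 0.835727,  N(d₂) = 0.507296,  e^(−rT) = 0.718682
E₀ = V₀·N(d₁) − D·e^(−rT)·N(d₂)
   = 383.5606·0.835727 − 331.1894·0.718682·0.507296 = 199.805468
B₀ = V₀ − E₀ = 383.5606 − 199.805468 = 183.755132
e^(−λT) = (B₀·e^(rT)/D − 0.4)/(1 − 0.4) = (183.7551·1.391436/331.1894 − 0.4)/0.6 = 0.62002623
λ = −ln(0.62002623)/4.7394 = 0.100855

B0=183.7551 lambda=0.1009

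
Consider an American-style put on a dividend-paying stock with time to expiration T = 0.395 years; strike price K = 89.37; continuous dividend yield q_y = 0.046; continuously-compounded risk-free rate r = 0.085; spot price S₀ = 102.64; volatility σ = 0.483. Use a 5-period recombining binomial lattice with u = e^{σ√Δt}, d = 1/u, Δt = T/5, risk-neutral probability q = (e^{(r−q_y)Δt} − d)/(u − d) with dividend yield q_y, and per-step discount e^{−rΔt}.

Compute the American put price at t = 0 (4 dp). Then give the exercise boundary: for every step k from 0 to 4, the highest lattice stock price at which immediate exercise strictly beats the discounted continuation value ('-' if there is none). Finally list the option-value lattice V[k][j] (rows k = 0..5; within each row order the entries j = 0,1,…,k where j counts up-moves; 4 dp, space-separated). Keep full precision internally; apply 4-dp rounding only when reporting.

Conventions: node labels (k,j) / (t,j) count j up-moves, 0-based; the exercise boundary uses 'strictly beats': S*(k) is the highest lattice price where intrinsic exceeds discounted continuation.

Δt=0.07900, u=1.14540, d=0.87306, q=0.47744, disc=e^(-rΔt)=0.99331
k=5 terminal: V=max(K-S,0) → 37.3075 21.0667 0.0000 0.0000 0.0000 0.0000
k=4: j=0 S=59.6326 intr=29.7374 cont=29.3556 V=29.7374[EX]; j=1 S=78.2348 intr=11.1352 cont=10.9349 V=11.1352[EX]; j=2 S=102.6400 intr=0.0000 cont=0.0000 V=0.0000[hold]; j=3 S=134.6583 intr=0.0000 cont=0.0000 V=0.0000[hold]; j=4 S=176.6647 intr=0.0000 cont=0.0000 V=0.0000[hold]  S*(4)=78.2348
k=3: j=0 S=68.3033 intr=21.0667 cont=20.7163 V=21.0667[EX]; j=1 S=89.6104 intr=0.0000 cont=5.7798 V=5.7798[hold]; j=2 S=117.5642 intr=0.0000 cont=0.0000 V=0.0000[hold]; j=3 S=154.2381 intr=0.0000 cont=0.0000 V=0.0000[hold]  S*(3)=68.3033
k=2: j=0 S=78.2348 intr=11.1352 cont=13.6759 V=13.6759[hold]; j=1 S=102.6400 intr=0.0000 cont=3.0001 V=3.0001[hold]; j=2 S=134.6583 intr=0.0000 cont=0.0000 V=0.0000[hold]  S*(2)=-
k=1: j=0 S=89.6104 intr=0.0000 cont=8.5214 V=8.5214[hold]; j=1 S=117.5642 intr=0.0000 cont=1.5572 V=1.5572[hold]  S*(1)=-
k=0: j=0 S=102.6400 intr=0.0000 cont=5.1616 V=5.1616[hold]  S*(0)=-

price = 5.1616
boundary = - - - 68.3033 78.2348
tree:
5.1616
8.5214 1.5572
13.6759 3.0001 0.0000
21.0667 5.7798 0.0000 0.0000
29.7374 11.1352 0.0000 0.0000 0.0000
37.3075 21.0667 0.0000 0.0000 0.0000 0.0000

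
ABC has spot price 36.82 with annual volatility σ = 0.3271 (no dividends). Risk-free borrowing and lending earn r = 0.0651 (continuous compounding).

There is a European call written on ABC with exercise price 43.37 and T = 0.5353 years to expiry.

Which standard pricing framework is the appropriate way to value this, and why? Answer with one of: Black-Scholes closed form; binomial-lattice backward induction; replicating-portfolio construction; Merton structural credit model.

Key observation: the instrument is a plain European call (strike 43.37) on a lognormal asset; the exact continuous-time formula applies directly.

framework: Black-Scholes closed form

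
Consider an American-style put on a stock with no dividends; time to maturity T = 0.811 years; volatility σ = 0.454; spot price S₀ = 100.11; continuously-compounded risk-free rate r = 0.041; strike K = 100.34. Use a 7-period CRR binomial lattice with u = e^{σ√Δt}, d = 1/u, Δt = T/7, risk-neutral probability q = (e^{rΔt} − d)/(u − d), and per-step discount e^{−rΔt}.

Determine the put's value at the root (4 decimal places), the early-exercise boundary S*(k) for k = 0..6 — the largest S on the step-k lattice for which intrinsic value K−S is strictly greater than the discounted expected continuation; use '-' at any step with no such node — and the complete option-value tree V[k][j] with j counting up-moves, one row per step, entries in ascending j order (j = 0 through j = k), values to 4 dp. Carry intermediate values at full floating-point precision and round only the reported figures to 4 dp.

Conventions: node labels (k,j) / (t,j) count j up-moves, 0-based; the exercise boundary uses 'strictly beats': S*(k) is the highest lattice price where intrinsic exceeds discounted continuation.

price = 15.3627
boundary = - - - 62.9710 53.9546 62.9710 73.4942
tree:
15.3627
21.3864 8.9058
28.8120 13.4514 4.0066
37.3690 19.7096 6.7183 1.0709
46.3854 27.8006 11.0276 2.0565 0.0000
54.1108 37.3690 17.5783 3.9492 0.0000 0.0000
60.7301 46.3854 26.8458 7.5840 0.0000 0.0000 0.0000
66.4016 54.1108 37.3690 14.5641 0.0000 0.0000 0.0000 0.0000

Δt=0.11586, u=1.16711, d=0.85682, q=0.47679, disc=e^(-rΔt)=0.99526
k=7 terminal: V=max(K-S,0) → 66.4016 54.1108 37.3690 14.5641 0.0000 0.0000 0.0000 0.0000
k=6: j=0 S=39.6099 intr=60.7301 cont=60.2546 V=60.7301[EX]; j=1 S=53.9546 intr=46.3854 cont=45.9099 V=46.3854[EX]; j=2 S=73.4942 intr=26.8458 cont=26.3703 V=26.8458[EX]; j=3 S=100.1100 intr=0.2300 cont=7.5840 V=7.5840[hold]; j=4 S=136.3647 intr=0.0000 cont=0.0000 V=0.0000[hold]; j=5 S=185.7489 intr=0.0000 cont=0.0000 V=0.0000[hold]; j=6 S=253.0176 intr=0.0000 cont=0.0000 V=0.0000[hold]  S*(6)=73.4942
k=5: j=0 S=46.2292 intr=54.1108 cont=53.6353 V=54.1108[EX]; j=1 S=62.9710 intr=37.3690 cont=36.8935 V=37.3690[EX]; j=2 S=85.7759 intr=14.5641 cont=17.5783 V=17.5783[hold]; j=3 S=116.8395 intr=0.0000 cont=3.9492 V=3.9492[hold]; j=4 S=159.1527 intr=0.0000 cont=0.0000 V=0.0000[hold]; j=5 S=216.7896 intr=0.0000 cont=0.0000 V=0.0000[hold]  S*(5)=62.9710
k=4: j=0 S=53.9546 intr=46.3854 cont=45.9099 V=46.3854[EX]; j=1 S=73.4942 intr=26.8458 cont=27.8006 V=27.8006[hold]; j=2 S=100.1100 intr=0.2300 cont=11.0276 V=11.0276[hold]; j=3 S=136.3647 intr=0.0000 cont=2.0565 V=2.0565[hold]; j=4 S=185.7489 intr=0.0000 cont=0.0000 V=0.0000[hold]  S*(4)=53.9546
k=3: j=0 S=62.9710 intr=37.3690 cont=37.3466 V=37.3690[EX]; j=1 S=85.7759 intr=14.5641 cont=19.7096 V=19.7096[hold]; j=2 S=116.8395 intr=0.0000 cont=6.7183 V=6.7183[hold]; j=3 S=159.1527 intr=0.0000 cont=1.0709 V=1.0709[hold]  S*(3)=62.9710
k=2: j=0 S=73.4942 intr=26.8458 cont=28.8120 V=28.8120[hold]; j=1 S=100.1100 intr=0.2300 cont=13.4514 V=13.4514[hold]; j=2 S=136.3647 intr=0.0000 cont=4.0066 V=4.0066[hold]  S*(2)=-
k=1: j=0 S=85.7759 intr=14.5641 cont=21.3864 V=21.3864[hold]; j=1 S=116.8395 intr=0.0000 cont=8.9058 V=8.9058[hold]  S*(1)=-
k=0: j=0 S=100.1100 intr=0.2300 cont=15.3627 V=15.3627[hold]  S*(0)=-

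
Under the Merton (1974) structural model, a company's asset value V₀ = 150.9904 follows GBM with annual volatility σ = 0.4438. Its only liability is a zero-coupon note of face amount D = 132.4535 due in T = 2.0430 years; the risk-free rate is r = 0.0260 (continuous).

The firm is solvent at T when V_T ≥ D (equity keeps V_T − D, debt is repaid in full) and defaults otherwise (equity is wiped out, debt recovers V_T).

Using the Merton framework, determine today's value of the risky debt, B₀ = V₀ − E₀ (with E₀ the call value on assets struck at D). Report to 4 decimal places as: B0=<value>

Equity is a call on the firm's assets struck at D = 132.4535:
d₁ = [ln(V₀/D) + (r + σ²/2)T] / (σ√T)
   = [ln(150.9904/132.4535) + (0.0260 + 0.5·0.4438²)·2.0430] / (0.4438·√2.0430)
   = [0.130985 + 0.254311] / 0.634339 = 0.607397
d₂ = d₁ − σ√T = 0.607397 − 0.634339 = -0.026942
N(d₁) = 0.728206,  N(d₂) = 0.489253,  e^(−rT) = 0.948268
E₀ = V₀·N(d₁) − D·e^(−rT)·N(d₂)
   = 150.9904·0.728206 − 132.4535·0.948268·0.489253 = 48.501283
B₀ = V₀ − E₀ = 150.9904 − 48.501283 = 102.489117

B0=102.4891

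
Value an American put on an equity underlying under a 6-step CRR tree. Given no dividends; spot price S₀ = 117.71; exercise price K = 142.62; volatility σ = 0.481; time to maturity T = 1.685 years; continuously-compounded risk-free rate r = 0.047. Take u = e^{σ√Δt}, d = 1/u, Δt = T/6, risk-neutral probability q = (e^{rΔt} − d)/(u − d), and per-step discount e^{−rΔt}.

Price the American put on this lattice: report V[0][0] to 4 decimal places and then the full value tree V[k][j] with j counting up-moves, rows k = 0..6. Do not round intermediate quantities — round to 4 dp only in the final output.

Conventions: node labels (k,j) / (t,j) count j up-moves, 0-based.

price = 41.2211
tree:
41.2211
55.4207 25.8968
71.9215 37.8288 12.7683
87.8291 53.3535 20.8664 3.7201
100.1573 71.9215 33.2988 7.0118 0.0000
109.7117 87.8291 51.3954 13.2160 0.0000 0.0000
117.1163 100.1573 71.9215 24.9100 0.0000 0.0000 0.0000

params: Δt=0.28083 u=1.29033 d=0.77499 q=0.46240 e^(-rΔt)=0.98689
t_6 payoffs: 117.1163 100.1573 71.9215 24.9100 0.0000 0.0000 0.0000
k=5: node(5,0) S=32.9083 payoff=109.7117 vs cont=107.8416 → 109.7117 [stop]  node(5,1) S=54.7909 payoff=87.8291 vs cont=85.9590 → 87.8291 [stop]  node(5,2) S=91.2246 payoff=51.3954 vs cont=49.5253 → 51.3954 [stop]  node(5,3) S=151.8850 payoff=0.0000 vs cont=13.2160 → 13.2160 [wait]  node(5,4) S=252.8821 payoff=0.0000 vs cont=0.0000 → 0.0000 [wait]  node(5,5) S=421.0378 payoff=0.0000 vs cont=0.0000 → 0.0000 [wait]
k=4: node(4,0) S=42.4627 payoff=100.1573 vs cont=98.2872 → 100.1573 [stop]  node(4,1) S=70.6985 payoff=71.9215 vs cont=70.0514 → 71.9215 [stop]  node(4,2) S=117.7100 payoff=24.9100 vs cont=33.2988 → 33.2988 [wait]  node(4,3) S=195.9821 payoff=0.0000 vs cont=7.0118 → 7.0118 [wait]  node(4,4) S=326.3019 payoff=0.0000 vs cont=0.0000 → 0.0000 [wait]
k=3: node(3,0) S=54.7909 payoff=87.8291 vs cont=85.9590 → 87.8291 [stop]  node(3,1) S=91.2246 payoff=51.3954 vs cont=53.3535 → 53.3535 [wait]  node(3,2) S=151.8850 payoff=0.0000 vs cont=20.8664 → 20.8664 [wait]  node(3,3) S=252.8821 payoff=0.0000 vs cont=3.7201 → 3.7201 [wait]
k=2: node(2,0) S=70.6985 payoff=71.9215 vs cont=70.9449 → 71.9215 [stop]  node(2,1) S=117.7100 payoff=24.9100 vs cont=37.8288 → 37.8288 [wait]  node(2,2) S=195.9821 payoff=0.0000 vs cont=12.7683 → 12.7683 [wait]
k=1: node(1,0) S=91.2246 payoff=51.3954 vs cont=55.4207 → 55.4207 [wait]  node(1,1) S=151.8850 payoff=0.0000 vs cont=25.8968 → 25.8968 [wait]
k=0: node(0,0) S=117.7100 payoff=24.9100 vs cont=41.2211 → 41.2211 [wait]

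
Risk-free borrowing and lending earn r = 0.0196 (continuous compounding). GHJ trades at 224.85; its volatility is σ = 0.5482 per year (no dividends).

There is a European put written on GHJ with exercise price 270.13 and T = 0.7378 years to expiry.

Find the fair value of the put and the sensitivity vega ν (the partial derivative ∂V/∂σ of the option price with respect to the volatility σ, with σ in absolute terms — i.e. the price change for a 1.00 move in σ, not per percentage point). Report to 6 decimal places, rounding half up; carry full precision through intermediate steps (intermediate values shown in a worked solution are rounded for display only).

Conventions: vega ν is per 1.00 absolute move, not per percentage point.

σ√T = 0.5482·√0.7378 = 0.470878
d₁ = (ln(S/K) + (r+σ²/2)T) / (σ√T) = (ln(224.85/270.13) + (0.0196+0.5482²/2)·0.7378) / 0.470878 = (-0.183470 + 0.125324) / 0.470878 = -0.123484
d₂ = d₁ − σ√T = -0.123484 − 0.470878 = -0.594362
e^{−rT} = 0.985643
N(−d₁) = 0.549138,  N(−d₂) = 0.723865
Put price V = K·e^{−rT}·N(−d₂) − S·N(−d₁) = 192.730349 − 123.473700 = 69.256649
φ(d₁) = (1/√(2π))·e^{−d₁²/2} = 0.395912
ν = S·φ(d₁)·√T = 76.464729

price = 69.256649
ν = 76.464729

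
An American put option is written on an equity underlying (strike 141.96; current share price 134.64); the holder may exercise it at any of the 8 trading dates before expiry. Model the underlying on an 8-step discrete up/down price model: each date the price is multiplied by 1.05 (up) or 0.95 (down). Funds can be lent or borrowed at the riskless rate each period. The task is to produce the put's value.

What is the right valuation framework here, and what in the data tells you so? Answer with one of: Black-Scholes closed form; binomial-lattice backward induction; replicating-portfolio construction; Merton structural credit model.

framework: binomial-lattice backward induction

Key observation: an American put (K = 141.96, S₀ = 134.64) on a 8-date tree has no closed form — the optimal stopping decision is embedded and must be resolved recursively from expiry.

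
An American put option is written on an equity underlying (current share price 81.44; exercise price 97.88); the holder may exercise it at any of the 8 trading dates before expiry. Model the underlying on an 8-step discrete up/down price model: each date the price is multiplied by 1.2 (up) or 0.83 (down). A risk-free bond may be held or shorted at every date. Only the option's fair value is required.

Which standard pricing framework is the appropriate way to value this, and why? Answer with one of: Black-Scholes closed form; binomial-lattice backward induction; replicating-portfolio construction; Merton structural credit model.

framework: binomial-lattice backward induction

Key observation: the put (strike 97.88 on spot 81.44) is American-style on a 8-step discrete price model, so the early-exercise decision at every node requires stepwise backward valuation — a closed form cannot price the exercise right.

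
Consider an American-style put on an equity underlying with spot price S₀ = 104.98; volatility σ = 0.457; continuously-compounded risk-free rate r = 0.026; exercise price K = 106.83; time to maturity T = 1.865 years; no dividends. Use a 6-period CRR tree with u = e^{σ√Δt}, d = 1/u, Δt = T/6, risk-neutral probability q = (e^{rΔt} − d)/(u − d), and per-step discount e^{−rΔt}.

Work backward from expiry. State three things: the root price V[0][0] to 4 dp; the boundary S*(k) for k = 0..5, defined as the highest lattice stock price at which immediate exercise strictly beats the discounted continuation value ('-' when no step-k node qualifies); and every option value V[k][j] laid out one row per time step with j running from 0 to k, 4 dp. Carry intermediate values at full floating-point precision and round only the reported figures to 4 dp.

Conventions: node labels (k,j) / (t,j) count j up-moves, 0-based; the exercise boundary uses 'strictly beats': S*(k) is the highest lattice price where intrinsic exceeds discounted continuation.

Δt=0.31083  u=1.29019  d=0.77508  q=0.45240  discount=0.99195
step 6 (expiry): payoffs max(K−S,0) = 84.0692 68.9427 43.7633 1.8500 0.0000 0.0000 0.0000
step 5: (k=5,j=0): S=29.3657, K−S=77.4643, hold=76.6044 ⇒ V=77.4643 exercise | (k=5,j=1): S=48.8817, K−S=57.9483, hold=57.0884 ⇒ V=57.9483 exercise | (k=5,j=2): S=81.3679, K−S=25.4621, hold=24.6022 ⇒ V=25.4621 exercise | (k=5,j=3): S=135.4440, K−S=0.0000, hold=1.0049 ⇒ V=1.0049 continue | (k=5,j=4): S=225.4584, K−S=0.0000, hold=0.0000 ⇒ V=0.0000 continue | (k=5,j=5): S=375.2952, K−S=0.0000, hold=0.0000 ⇒ V=0.0000 continue  boundary S*=81.3679
step 4: (k=4,j=0): S=37.8873, K−S=68.9427, hold=68.0828 ⇒ V=68.9427 exercise | (k=4,j=1): S=63.0667, K−S=43.7633, hold=42.9034 ⇒ V=43.7633 exercise | (k=4,j=2): S=104.9800, K−S=1.8500, hold=14.2818 ⇒ V=14.2818 continue | (k=4,j=3): S=174.7484, K−S=0.0000, hold=0.5459 ⇒ V=0.5459 continue | (k=4,j=4): S=290.8839, K−S=0.0000, hold=0.0000 ⇒ V=0.0000 continue  boundary S*=63.0667
step 3: (k=3,j=0): S=48.8817, K−S=57.9483, hold=57.0884 ⇒ V=57.9483 exercise | (k=3,j=1): S=81.3679, K−S=25.4621, hold=30.1810 ⇒ V=30.1810 continue | (k=3,j=2): S=135.4440, K−S=0.0000, hold=8.0028 ⇒ V=8.0028 continue | (k=3,j=3): S=225.4584, K−S=0.0000, hold=0.2965 ⇒ V=0.2965 continue  boundary S*=48.8817
step 2: (k=2,j=0): S=63.0667, K−S=43.7633, hold=45.0211 ⇒ V=45.0211 continue | (k=2,j=1): S=104.9800, K−S=1.8500, hold=19.9855 ⇒ V=19.9855 continue | (k=2,j=2): S=174.7484, K−S=0.0000, hold=4.4801 ⇒ V=4.4801 continue  boundary S*=-
step 1: (k=1,j=0): S=81.3679, K−S=25.4621, hold=33.4238 ⇒ V=33.4238 continue | (k=1,j=1): S=135.4440, K−S=0.0000, hold=12.8665 ⇒ V=12.8665 continue  boundary S*=-
step 0: (k=0,j=0): S=104.9800, K−S=1.8500, hold=23.9295 ⇒ V=23.9295 continue  boundary S*=-

price = 23.9295
boundary = - - - 48.8817 63.0667 81.3679
tree:
23.9295
33.4238 12.8665
45.0211 19.9855 4.4801
57.9483 30.1810 8.0028 0.2965
68.9427 43.7633 14.2818 0.5459 0.0000
77.4643 57.9483 25.4621 1.0049 0.0000 0.0000
84.0692 68.9427 43.7633 1.8500 0.0000 0.0000 0.0000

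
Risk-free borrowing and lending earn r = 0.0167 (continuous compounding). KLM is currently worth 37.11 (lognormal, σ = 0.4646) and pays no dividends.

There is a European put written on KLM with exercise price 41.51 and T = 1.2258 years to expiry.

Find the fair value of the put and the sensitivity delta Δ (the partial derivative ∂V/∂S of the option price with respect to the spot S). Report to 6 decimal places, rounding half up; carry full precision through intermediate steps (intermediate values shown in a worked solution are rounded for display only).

σ√T = 0.4646·√1.2258 = 0.514386
d₁ = (ln(S/K) + (r+σ²/2)T) / (σ√T) = (ln(37.11/41.51) + (0.0167+0.4646²/2)·1.2258) / 0.514386 = (-0.112048 + 0.152767) / 0.514386 = 0.079161
d₂ = d₁ − σ√T = 0.079161 − 0.514386 = -0.435225
e^{−rT} = 0.979737
N(−d₁) = 0.468452,  N(−d₂) = 0.668300
Put price V = K·e^{−rT}·N(−d₂) − S·N(−d₁) = 27.179035 − 17.384262 = 9.794773
Δ = −N(−d₁) = -0.468452

price = 9.794773
Δ = -0.468452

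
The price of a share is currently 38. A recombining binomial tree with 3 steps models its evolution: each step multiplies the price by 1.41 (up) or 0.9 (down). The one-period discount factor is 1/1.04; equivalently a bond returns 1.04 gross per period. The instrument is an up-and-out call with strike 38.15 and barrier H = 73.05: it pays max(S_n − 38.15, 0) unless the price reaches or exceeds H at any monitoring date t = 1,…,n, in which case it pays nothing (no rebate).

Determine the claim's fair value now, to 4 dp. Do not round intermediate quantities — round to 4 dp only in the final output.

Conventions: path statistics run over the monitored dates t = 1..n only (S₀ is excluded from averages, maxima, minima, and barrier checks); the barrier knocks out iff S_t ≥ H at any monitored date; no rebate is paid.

No-arbitrage gives p* = (R−d)/(u−d) = 0.2745: enumerate every path, weight its payoff by its p*-probability, and discount by R^3.
Enumerate all 2^3 = 8 price paths (U = up ×1.41, D = down ×0.9); each path with k up-moves has probability p*^k·(1−p*)^(3−k).
DDD: M=34.2000, payoff=0.0000, prob=0.381852
UDD: M=53.5800, payoff=5.2498, prob=0.144484
DUD: M=48.2220, payoff=5.2498, prob=0.144484
UUD: M=75.5478, payoff=0.0000, prob=0.054670
DDU: M=43.3998, payoff=5.2498, prob=0.144484
UDU: M=67.9930, payoff=29.8430, prob=0.054670
DUU: M=67.9930, payoff=29.8430, prob=0.054670
UUU: M=106.5224, payoff=0.0000, prob=0.020686
Price = Σ prob·payoff / R^3 = 5.538565 / 1.124864 = 4.9238

price = 4.9238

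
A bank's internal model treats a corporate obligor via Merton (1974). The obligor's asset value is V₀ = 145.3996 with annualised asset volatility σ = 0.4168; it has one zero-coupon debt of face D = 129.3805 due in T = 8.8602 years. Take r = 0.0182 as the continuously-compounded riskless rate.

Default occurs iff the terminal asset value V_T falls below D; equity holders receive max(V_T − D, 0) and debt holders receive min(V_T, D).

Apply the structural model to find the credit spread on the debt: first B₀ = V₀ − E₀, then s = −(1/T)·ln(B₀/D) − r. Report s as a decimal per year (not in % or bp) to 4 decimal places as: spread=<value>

spread=0.0560

Equity is a call on the firm's assets struck at D = 129.3805:
d₁ = [ln(V₀/D) + (r + σ²/2)T] / (σ√T)
   = [ln(145.3996/129.3805) + (0.0182 + 0.5·0.4168²)·8.8602] / (0.4168·√8.8602)
   = [0.116728 + 0.930863] / 1.240651 = 0.844388
d₂ = d₁ − σ√T = 0.844388 − 1.240651 = -0.396262
N(d₁) = 0.800774,  N(d₂) = 0.345956,  e^(−rT) = 0.851074
E₀ = V₀·N(d₁) − D·e^(−rT)·N(d₂)
   = 145.3996·0.800774 − 129.3805·0.851074·0.345956 = 78.338150
B₀ = V₀ − E₀ = 145.3996 − 78.338150 = 67.061450
spread = −(1/T)·ln(B₀/D) − r = −(1/8.8602)·ln(67.061450/129.3805) − 0.0182 = 0.05596856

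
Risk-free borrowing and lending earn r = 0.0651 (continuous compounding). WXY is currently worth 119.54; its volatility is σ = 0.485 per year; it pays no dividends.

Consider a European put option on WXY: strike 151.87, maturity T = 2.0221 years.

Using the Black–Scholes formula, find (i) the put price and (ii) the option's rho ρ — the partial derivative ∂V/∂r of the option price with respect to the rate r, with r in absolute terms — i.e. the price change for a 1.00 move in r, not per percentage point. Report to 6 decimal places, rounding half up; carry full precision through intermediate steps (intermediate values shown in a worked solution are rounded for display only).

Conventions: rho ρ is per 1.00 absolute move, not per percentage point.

σ√T = 0.485·√2.0221 = 0.689673
d₁ = (ln(S/K) + (r+σ²/2)T) / (σ√T) = (ln(119.54/151.87) + (0.0651+0.485²/2)·2.0221) / 0.689673 = (-0.239374 + 0.369463) / 0.689673 = 0.188624
d₂ = d₁ − σ√T = 0.188624 − 0.689673 = -0.501048
e^{−rT} = 0.876658
N(−d₁) = 0.425194,  N(−d₂) = 0.691831
Put price V = K·e^{−rT}·N(−d₂) − S·N(−d₁) = 92.109055 − 50.827644 = 41.281411
ρ = −K·T·e^{−rT}·N(−d₂) = -186.253720

price = 41.281411
ρ = -186.253720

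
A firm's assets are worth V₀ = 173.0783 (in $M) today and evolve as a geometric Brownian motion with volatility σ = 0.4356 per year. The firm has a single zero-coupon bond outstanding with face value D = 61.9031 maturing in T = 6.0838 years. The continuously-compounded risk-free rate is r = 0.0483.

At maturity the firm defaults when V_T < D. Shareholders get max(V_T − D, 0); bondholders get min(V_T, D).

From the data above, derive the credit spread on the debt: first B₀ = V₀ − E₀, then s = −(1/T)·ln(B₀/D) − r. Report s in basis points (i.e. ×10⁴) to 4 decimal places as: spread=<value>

spread=172.1710

With assets at 173.0783 and a single debt payment of 61.9031 at 6.0838 years:
d₁ = [ln(V₀/D) + (r + σ²/2)T] / (σ√T)
   = [ln(173.0783/61.9031) + (0.0483 + 0.5·0.4356²)·6.0838] / (0.4356·√6.0838)
   = [1.028174 + 0.871040] / 1.074423 = 1.767659
d₂ = d₁ − σ√T = 1.767659 − 1.074423 = 0.693236
N(d₁) = 0.961441,  N(d₂) = 0.755919,  e^(−rT) = 0.745390
E₀ = V₀·N(d₁) − D·e^(−rT)·N(d₂)
   = 173.0783·0.961441 − 61.9031·0.745390·0.755919 = 131.524985
B₀ = V₀ − E₀ = 173.0783 − 131.524985 = 41.553315
spread = −(1/T)·ln(B₀/D) − r = −(1/6.0838)·ln(41.553315/61.9031) − 0.0483 = 0.01721710
in basis points: 0.01721710 × 10⁴ = 172.1710 bp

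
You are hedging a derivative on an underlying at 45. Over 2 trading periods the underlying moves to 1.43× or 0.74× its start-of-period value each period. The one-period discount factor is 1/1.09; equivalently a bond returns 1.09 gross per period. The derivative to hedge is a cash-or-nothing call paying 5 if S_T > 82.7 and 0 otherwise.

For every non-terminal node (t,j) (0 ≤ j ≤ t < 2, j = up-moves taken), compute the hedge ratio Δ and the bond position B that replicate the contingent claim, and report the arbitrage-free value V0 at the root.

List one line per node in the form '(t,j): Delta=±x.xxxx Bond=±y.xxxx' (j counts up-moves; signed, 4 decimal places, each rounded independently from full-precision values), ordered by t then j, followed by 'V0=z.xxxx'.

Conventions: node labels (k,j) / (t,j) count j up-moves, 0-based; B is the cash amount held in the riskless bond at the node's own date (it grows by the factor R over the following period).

(0,0): Delta=0.0749 Bond=-2.2894
(1,0): Delta=0.0000 Bond=0.0000
(1,1): Delta=0.1126 Bond=-4.9196
V0=1.0828

Under the risk-neutral measure, an up-move has probability p* = (R−d)/(u−d) = 0.5072 and values discount at R = 1.09.
At maturity the claim pays: V(2,0)=0.0000, V(2,1)=0.0000, V(2,2)=5.0000
Node (1,0) S=33.3000: V=(p*·0.0000+(1−p*)·0.0000)/1.09=0.0000; Δ=(0.0000−0.0000)/(47.6190−24.6420)=0.0000; B=V−Δ·S=0.0000
Node (1,1) S=64.3500: V=(p*·5.0000+(1−p*)·0.0000)/1.09=2.3268; Δ=(5.0000−0.0000)/(92.0205−47.6190)=0.1126; B=V−Δ·S=-4.9196
Node (0,0) S=45.0000: V=(p*·2.3268+(1−p*)·0.0000)/1.09=1.0828; Δ=(2.3268−0.0000)/(64.3500−33.3000)=0.0749; B=V−Δ·S=-2.2894
Verification: the root portfolio costs Δ(0,0)·S0 + B(0,0) = 1.0828, matching V0.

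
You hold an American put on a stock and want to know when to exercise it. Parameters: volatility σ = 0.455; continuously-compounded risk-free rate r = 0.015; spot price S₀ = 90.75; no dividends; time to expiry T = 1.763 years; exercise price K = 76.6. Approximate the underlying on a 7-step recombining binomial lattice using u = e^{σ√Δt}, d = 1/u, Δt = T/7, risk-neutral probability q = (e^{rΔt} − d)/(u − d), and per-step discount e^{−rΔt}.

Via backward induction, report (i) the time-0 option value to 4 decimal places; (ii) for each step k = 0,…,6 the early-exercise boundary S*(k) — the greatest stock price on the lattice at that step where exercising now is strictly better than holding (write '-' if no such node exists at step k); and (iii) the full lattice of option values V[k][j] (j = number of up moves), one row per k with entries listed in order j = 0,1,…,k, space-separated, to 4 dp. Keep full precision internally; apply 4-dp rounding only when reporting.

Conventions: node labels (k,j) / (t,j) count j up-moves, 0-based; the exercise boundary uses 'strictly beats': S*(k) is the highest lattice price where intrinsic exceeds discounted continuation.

params: Δt=0.25186 u=1.25652 d=0.79585 q=0.45138 e^(-rΔt)=0.99623
t_7 payoffs: 58.2486 47.6262 30.8552 4.3765 0.0000 0.0000 0.0000 0.0000
t_6: node(6,0) S=23.0588 payoff=53.5412 vs cont=53.2524 → 53.5412 [stop]  node(6,1) S=36.4060 payoff=40.1940 vs cont=39.9051 → 40.1940 [stop]  node(6,2) S=57.4791 payoff=19.1209 vs cont=18.8321 → 19.1209 [stop]  node(6,3) S=90.7500 payoff=0.0000 vs cont=2.3920 → 2.3920 [wait]  node(6,4) S=143.2792 payoff=0.0000 vs cont=0.0000 → 0.0000 [wait]  node(6,5) S=226.2142 payoff=0.0000 vs cont=0.0000 → 0.0000 [wait]  node(6,6) S=357.1547 payoff=0.0000 vs cont=0.0000 → 0.0000 [wait]  ⇒ S*(6)=57.4791
t_5: node(5,0) S=28.9738 payoff=47.6262 vs cont=47.3374 → 47.6262 [stop]  node(5,1) S=45.7448 payoff=30.8552 vs cont=30.5664 → 30.8552 [stop]  node(5,2) S=72.2235 payoff=4.3765 vs cont=11.5262 → 11.5262 [wait]  node(5,3) S=114.0289 payoff=0.0000 vs cont=1.3074 → 1.3074 [wait]  node(5,4) S=180.0328 payoff=0.0000 vs cont=0.0000 → 0.0000 [wait]  node(5,5) S=284.2419 payoff=0.0000 vs cont=0.0000 → 0.0000 [wait]  ⇒ S*(5)=45.7448
t_4: node(4,0) S=36.4060 payoff=40.1940 vs cont=39.9051 → 40.1940 [stop]  node(4,1) S=57.4791 payoff=19.1209 vs cont=22.0471 → 22.0471 [wait]  node(4,2) S=90.7500 payoff=0.0000 vs cont=6.8876 → 6.8876 [wait]  node(4,3) S=143.2792 payoff=0.0000 vs cont=0.7145 → 0.7145 [wait]  node(4,4) S=226.2142 payoff=0.0000 vs cont=0.0000 → 0.0000 [wait]  ⇒ S*(4)=36.4060
t_3: node(3,0) S=45.7448 payoff=30.8552 vs cont=31.8822 → 31.8822 [wait]  node(3,1) S=72.2235 payoff=4.3765 vs cont=15.1471 → 15.1471 [wait]  node(3,2) S=114.0289 payoff=0.0000 vs cont=4.0858 → 4.0858 [wait]  node(3,3) S=180.0328 payoff=0.0000 vs cont=0.3905 → 0.3905 [wait]  ⇒ S*(3)=-
t_2: node(2,0) S=57.4791 payoff=19.1209 vs cont=24.2366 → 24.2366 [wait]  node(2,1) S=90.7500 payoff=0.0000 vs cont=10.1160 → 10.1160 [wait]  node(2,2) S=143.2792 payoff=0.0000 vs cont=2.4087 → 2.4087 [wait]  ⇒ S*(2)=-
t_1: node(1,0) S=72.2235 payoff=4.3765 vs cont=17.7955 → 17.7955 [wait]  node(1,1) S=114.0289 payoff=0.0000 vs cont=6.6121 → 6.6121 [wait]  ⇒ S*(1)=-
t_0: node(0,0) S=90.7500 payoff=0.0000 vs cont=12.6995 → 12.6995 [wait]  ⇒ S*(0)=-

price = 12.6995
boundary = - - - - 36.4060 45.7448 57.4791
tree:
12.6995
17.7955 6.6121
24.2366 10.1160 2.4087
31.8822 15.1471 4.0858 0.3905
40.1940 22.0471 6.8876 0.7145 0.0000
47.6262 30.8552 11.5262 1.3074 0.0000 0.0000
53.5412 40.1940 19.1209 2.3920 0.0000 0.0000 0.0000
58.2486 47.6262 30.8552 4.3765 0.0000 0.0000 0.0000 0.0000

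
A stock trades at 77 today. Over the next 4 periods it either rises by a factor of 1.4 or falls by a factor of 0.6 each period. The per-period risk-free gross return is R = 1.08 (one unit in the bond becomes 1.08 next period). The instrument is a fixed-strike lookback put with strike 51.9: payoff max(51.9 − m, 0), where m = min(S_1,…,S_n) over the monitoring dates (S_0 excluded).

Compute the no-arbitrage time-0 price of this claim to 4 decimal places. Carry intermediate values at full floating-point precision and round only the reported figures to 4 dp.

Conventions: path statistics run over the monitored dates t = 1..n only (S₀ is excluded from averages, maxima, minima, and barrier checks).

price = 6.9429

With p* = (R−d)/(u−d) = 0.6000, sum probability × payoff across the paths and divide by R^4.
Enumerate all 2^4 = 16 price paths (U = up ×1.4, D = down ×0.6); each path with k up-moves has probability p*^k·(1−p*)^(4−k).
DDDD: m=9.9792, payoff=41.9208, prob=0.025600
UDDD: m=23.2848, payoff=28.6152, prob=0.038400
DUDD: m=23.2848, payoff=28.6152, prob=0.038400
UUDD: m=54.3312, payoff=0.0000, prob=0.057600
DDUD: m=23.2848, payoff=28.6152, prob=0.038400
UDUD: m=54.3312, payoff=0.0000, prob=0.057600
DUUD: m=46.2000, payoff=5.7000, prob=0.057600
UUUD: m=107.8000, payoff=0.0000, prob=0.086400
DDDU: m=16.6320, payoff=35.2680, prob=0.038400
UDDU: m=38.8080, payoff=13.0920, prob=0.057600
DUDU: m=38.8080, payoff=13.0920, prob=0.057600
UUDU: m=90.5520, payoff=0.0000, prob=0.086400
DDUU: m=27.7200, payoff=24.1800, prob=0.057600
UDUU: m=64.6800, payoff=0.0000, prob=0.086400
DUUU: m=46.2000, payoff=5.7000, prob=0.086400
UUUU: m=107.8000, payoff=0.0000, prob=0.129600
Price = Σ prob·payoff / R^4 = 9.445701 / 1.360489 = 6.9429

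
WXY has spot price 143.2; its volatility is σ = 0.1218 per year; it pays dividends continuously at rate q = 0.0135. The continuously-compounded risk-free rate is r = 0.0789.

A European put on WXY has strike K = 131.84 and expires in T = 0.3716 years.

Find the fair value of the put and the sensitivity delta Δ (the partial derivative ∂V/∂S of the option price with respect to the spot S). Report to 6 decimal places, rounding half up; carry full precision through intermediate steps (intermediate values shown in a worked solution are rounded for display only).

σ√T = 0.1218·√0.3716 = 0.074248
d₁ = (ln(S/K) + (r−q+σ²/2)T) / (σ√T) = (ln(143.2/131.84) + (0.0789−0.0135+0.1218²/2)·0.3716) / 0.074248 = (0.082653 + 0.027059) / 0.074248 = 1.477644
d₂ = d₁ − σ√T = 1.477644 − 0.074248 = 1.403396
e^{−rT} = 0.971106
e^{−qT} = 0.994996
N(−d₁) = 0.069752,  N(−d₂) = 0.080249
Put price V = K·e^{−rT}·N(−d₂) − S·e^{−qT}·N(−d₁) = 10.274383 − 9.938437 = 0.335946
Δ = −e^{−qT}·N(−d₁) = -0.069402

price = 0.335946
Δ = -0.069402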